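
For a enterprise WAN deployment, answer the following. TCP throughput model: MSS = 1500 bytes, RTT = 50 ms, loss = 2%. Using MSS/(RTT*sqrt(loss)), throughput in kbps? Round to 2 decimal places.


Given: MSS = 1500 bytes, RTT = 50 ms, loss = 2%
RTT in seconds = 50 / 1000 = 0.05
Loss rate = 2% = 0.02
sqrt(loss) = sqrt(0.02) = 0.141421356237
Throughput (bytes/s) = 1500 / (0.05 * 0.141421356237) = 212132.0344
Throughput (kbps) = 212132.0344 * 8 / 1000 = 1697.056275 -> 1697.06 kbps (2 dp)

1697.06


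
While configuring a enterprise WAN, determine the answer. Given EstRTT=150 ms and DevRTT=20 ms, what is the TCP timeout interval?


Given: EstRTT = 150 ms, DevRTT = 20 ms
Timeout = EstRTT + 4 * DevRTT
4 * DevRTT = 4 * 20 = 80
Timeout = 150 + 80 = 230 ms

230


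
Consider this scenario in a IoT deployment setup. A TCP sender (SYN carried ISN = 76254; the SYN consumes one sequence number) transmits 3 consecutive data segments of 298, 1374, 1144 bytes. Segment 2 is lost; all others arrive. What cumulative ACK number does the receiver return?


SYN uses sequence number 76254; first data byte = ISN + 1 = 76255.
Segment 1: SEQ = 76255, len = 298 B, covers [76255, 76552]
Segment 2: SEQ = 76553, len = 1374 B, covers [76553, 77926] [LOST]
Segment 3: SEQ = 77927, len = 1144 B, covers [77927, 79070]
In-order data received: bytes [76255, 76552] (segments 1..1).
Segment 2 missing -> gap begins at byte 76553; later segments buffered out of order.
Cumulative ACK = next expected in-order byte = 76255 + 298 = 76553

76553


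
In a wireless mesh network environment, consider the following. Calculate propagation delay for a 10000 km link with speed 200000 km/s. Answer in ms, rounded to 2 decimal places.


Given: distance = 10000 km, speed = 200000 km/s
Delay = distance / speed = 10000 / 200000 seconds
Delay in ms = 10000 * 1000 / 200000
Delay = 50.0000 ms
Rounded to 2 dp = 50.00 ms

50.00


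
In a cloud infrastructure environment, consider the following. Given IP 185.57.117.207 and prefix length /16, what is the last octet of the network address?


Given: IP = 185.57.117.207, prefix = /16
Subnet mask = 255.255.0.0
Last octet of IP: 207
Last octet of mask: 0
Network last octet = 207 AND 0 = 0

0


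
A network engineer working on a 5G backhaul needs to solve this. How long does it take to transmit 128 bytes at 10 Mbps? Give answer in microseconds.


Given: packet = 128 bytes, bandwidth = 10 Mbps
Packet in bits = 128 * 8 = 1024 bits
Bandwidth = 10 * 10^6 = 10000000 bps
Time = 1024 / 10000000 seconds
Time in us = 1024 * 10^6 / 10000000 = 102.4

102.4


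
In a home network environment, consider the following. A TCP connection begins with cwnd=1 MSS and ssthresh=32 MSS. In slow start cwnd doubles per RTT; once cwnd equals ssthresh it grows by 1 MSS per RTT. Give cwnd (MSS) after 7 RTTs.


RTT 0: cwnd = 1 MSS (initial)
RTT 1: cwnd = 2 MSS (slow start, doubled)
RTT 2: cwnd = 4 MSS (slow start, doubled)
RTT 3: cwnd = 8 MSS (slow start, doubled)
RTT 4: cwnd = 16 MSS (slow start, doubled)
RTT 5: cwnd = 32 MSS (slow start, doubled)
RTT 6: cwnd = 33 MSS (congestion avoidance, +1)
RTT 7: cwnd = 34 MSS (congestion avoidance, +1)

34


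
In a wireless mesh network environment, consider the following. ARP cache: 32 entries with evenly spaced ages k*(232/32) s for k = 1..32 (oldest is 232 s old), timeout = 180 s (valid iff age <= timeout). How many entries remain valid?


Ages are k * 232/32 s for k = 1..32 (spacing = 7.2500 s).
Entry k is valid iff k * 232/32 <= 180 iff k <= 32 * 180 / 232 = 24.8276
n_valid = floor(24.8276) = 24
(n_stale = 32 - 24 = 8)

24


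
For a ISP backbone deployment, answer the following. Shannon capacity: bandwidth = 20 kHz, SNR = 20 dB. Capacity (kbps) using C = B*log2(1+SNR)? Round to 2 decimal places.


Given: B = 20 kHz, SNR = 20 dB
SNR linear = 10^(20/10) = 100
1 + SNR = 101
log2(101) = 6.6582114828
C = 20 * 1000 * 6.6582114828 = 133164.2297 bps
C = 133.164230 kbps -> 133.16 kbps (2 dp)

133.16


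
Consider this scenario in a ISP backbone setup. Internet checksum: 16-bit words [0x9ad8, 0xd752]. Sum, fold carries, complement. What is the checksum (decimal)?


Given words: [0x9ad8, 0xd752]
Step 1: Sum all words
Raw sum = 39640 + 55122 = 94762
Step 2: Fold carry: (29226 + 1) = 29227
One's complement = ~29227 & 0xFFFF = 36308

36308


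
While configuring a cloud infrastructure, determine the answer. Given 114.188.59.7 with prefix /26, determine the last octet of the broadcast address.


Given: IP = 114.188.59.7, prefix = /26
Host bits = 32 - 26 = 6
Network last octet = 7 AND mask = 0
Host part size = 2^6 - 1 = 63
Broadcast last octet = 0 OR 63 = 63

63


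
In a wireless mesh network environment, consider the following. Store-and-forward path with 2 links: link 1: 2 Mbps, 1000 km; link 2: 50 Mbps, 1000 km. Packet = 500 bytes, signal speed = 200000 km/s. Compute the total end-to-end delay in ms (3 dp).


Packet = 500 bytes = 4000 bits. Store-and-forward: sum (t_trans + t_prop) per link.
Link 1: t_trans = 4000/(2*10^6) s = 2.0000 ms; t_prop = 1000/200000 s = 5.0000 ms; subtotal = 7.0000 ms
Link 2: t_trans = 4000/(50*10^6) s = 0.0800 ms; t_prop = 1000/200000 s = 5.0000 ms; subtotal = 5.0800 ms
End-to-end = 7.0000 + 5.0800 = 12.0800 ms -> 12.080 ms (3 dp)

12.080


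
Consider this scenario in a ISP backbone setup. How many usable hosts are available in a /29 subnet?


Given: subnet mask /29
Host bits = 32 - 29 = 3
Total addresses = 2^3 = 8
Usable hosts = 8 - 2 (network + broadcast) = 6

6


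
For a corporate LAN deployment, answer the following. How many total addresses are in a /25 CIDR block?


Given: CIDR prefix /25
Host bits = 32 - 25 = 7
Total addresses = 2^7 = 128

128


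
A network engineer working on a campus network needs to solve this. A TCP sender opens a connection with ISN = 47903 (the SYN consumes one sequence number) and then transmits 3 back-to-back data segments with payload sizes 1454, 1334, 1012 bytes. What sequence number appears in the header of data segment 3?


The SYN occupies sequence number ISN = 47903, so the first data byte is ISN + 1 = 47904.
SEQ of data segment i = (ISN + 1) + sum of payload sizes of segments 1..i-1.
Segment 1: SEQ = 47904, payload = 1454 bytes
Segment 2: SEQ = 49358, payload = 1334 bytes
Segment 3: SEQ = 50692, payload = 1012 bytes
SEQ of segment 3 = 47904 + 1454 + 1334 = 50692

50692


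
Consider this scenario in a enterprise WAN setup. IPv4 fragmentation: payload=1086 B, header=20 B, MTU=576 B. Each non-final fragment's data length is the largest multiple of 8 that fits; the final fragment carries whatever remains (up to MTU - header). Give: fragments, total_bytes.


Max data per non-final fragment = floor((MTU - header)/8)*8 = floor((576 - 20)/8)*8 = floor(556/8)*8 = 552 B
Final fragment needs no 8-byte alignment: it can carry up to MTU - header = 556 B
Non-final fragments needed = ceil((payload - 556) / 552) = ceil(530/552) = ceil(0.9601) = 1
Number of fragments = 1 + 1 = 2
Fragment sizes (data): 1 * 552 B + 534 B (last, 534 <= 556 OK)
Total bytes sent = payload + n_frags * header = 1086 + 2*20 = 1086 + 40 = 1126 B

2, 1126


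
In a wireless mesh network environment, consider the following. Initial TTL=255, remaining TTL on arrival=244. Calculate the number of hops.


Given: initial TTL = 255, received TTL = 244
Hops = initial TTL - received TTL
Hops = 255 - 244 = 11

11


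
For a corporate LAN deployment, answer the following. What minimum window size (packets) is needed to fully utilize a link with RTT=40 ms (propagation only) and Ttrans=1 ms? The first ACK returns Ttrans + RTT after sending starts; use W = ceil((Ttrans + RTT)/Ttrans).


Given: Ttrans = 1 ms, RTT = 40 ms (= 2 * Tprop, Tprop = 20 ms)
Time until first ACK returns = Ttrans + RTT = 1 + 40 = 41 ms
Need W * Ttrans >= Ttrans + RTT  ->  W >= (Ttrans + RTT) / Ttrans
(Ttrans + RTT) / Ttrans = 41 / 1 = 41
W_min = ceil(41) = 41

41


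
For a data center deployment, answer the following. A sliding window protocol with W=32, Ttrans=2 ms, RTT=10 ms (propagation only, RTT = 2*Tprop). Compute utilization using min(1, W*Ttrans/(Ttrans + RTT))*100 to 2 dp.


Given: W = 32, Ttrans = 2 ms, RTT = 10 ms (= 2 * Tprop, Tprop = 5 ms)
Cycle time = Ttrans + RTT = 2 + 10 = 12 ms (first packet sent until its ACK returns)
W * Ttrans = 32 * 2 = 64 ms of sending per cycle
W * Ttrans / (Ttrans + RTT) = 64 / 12 = 5.333333
U = min(1, 5.333333) = 1.000000
U% = 100.00%

100.00


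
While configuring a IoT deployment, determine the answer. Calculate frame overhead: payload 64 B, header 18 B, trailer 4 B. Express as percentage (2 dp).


Given: payload = 64 B, header = 18 B, trailer = 4 B
Overhead bytes = header + trailer = 18 + 4 = 22
Total frame = payload + overhead = 64 + 22 = 86
Overhead % = 22 / 86 * 100 = 25.5814% -> 25.58% (2 dp)

25.58


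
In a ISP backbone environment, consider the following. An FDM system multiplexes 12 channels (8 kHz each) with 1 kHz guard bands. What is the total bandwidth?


Given: 12 channels, 8 kHz each, guard = 1 kHz
Channel bandwidth = 12 * 8 = 96 kHz
Guard bands = 11 gaps * 1 kHz = 11 kHz
Total = 96 + 11 = 107 kHz

107


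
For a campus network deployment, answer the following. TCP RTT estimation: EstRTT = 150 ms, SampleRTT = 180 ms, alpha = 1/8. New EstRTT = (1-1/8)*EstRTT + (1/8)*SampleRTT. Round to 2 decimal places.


Given: EstRTT = 150 ms, SampleRTT = 180 ms, alpha = 1/8
New EstRTT = (1 - alpha) * EstRTT + alpha * SampleRTT
(7/8) * 150 = 131.25
(1/8) * 180 = 22.5
New EstRTT = 131.25 + 22.5 = 153.75 ms -> 153.75 ms (2 dp)

153.75


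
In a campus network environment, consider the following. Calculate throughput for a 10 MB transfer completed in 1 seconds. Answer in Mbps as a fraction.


Given: file = 10 MB, time = 1 s
File in Mb = 10 * 8 = 80 Mb
Throughput = 80 / 1 Mbps
Throughput = 80 Mbps

80


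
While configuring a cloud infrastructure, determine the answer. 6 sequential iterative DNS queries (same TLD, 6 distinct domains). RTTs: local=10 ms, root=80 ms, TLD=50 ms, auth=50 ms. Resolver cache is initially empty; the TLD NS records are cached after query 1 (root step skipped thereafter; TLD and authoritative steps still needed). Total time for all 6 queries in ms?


Lookup 1 (cold cache): local + root + TLD + auth = 10 + 80 + 50 + 50 = 190 ms
Lookups 2..6 (TLD NS cached -> skip root; new domain -> still ask TLD and auth): local + TLD + auth = 10 + 50 + 50 = 110 ms each
Remaining 5 lookups: 5 * 110 = 550 ms
Total = 190 + 550 = 740 ms

740


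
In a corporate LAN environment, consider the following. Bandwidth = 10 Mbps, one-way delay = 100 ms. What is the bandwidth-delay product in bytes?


Given: bandwidth = 10 Mbps, delay = 100 ms
BDP in bits = 10 * 10^6 * 100 / 1000
BDP in bits = 1000000
BDP in bytes = 1000000 / 8 = 125000

125000


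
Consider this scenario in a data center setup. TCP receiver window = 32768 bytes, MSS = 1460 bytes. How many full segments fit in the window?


Given: RWND = 32768 bytes, MSS = 1460 bytes
Full segments = floor(RWND / MSS)
Full segments = floor(32768 / 1460)
Full segments = floor(22.4438) = 22

22


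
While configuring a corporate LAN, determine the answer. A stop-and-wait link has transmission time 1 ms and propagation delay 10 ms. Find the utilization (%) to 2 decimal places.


Given: Ttrans = 1 ms, Tprop = 10 ms
RTT = 2 * Tprop = 2 * 10 = 20 ms
U = Ttrans / (Ttrans + RTT)
U = 1 / (1 + 20)
U = 1 / 21 = 0.047619
U% = 4.76%

4.76


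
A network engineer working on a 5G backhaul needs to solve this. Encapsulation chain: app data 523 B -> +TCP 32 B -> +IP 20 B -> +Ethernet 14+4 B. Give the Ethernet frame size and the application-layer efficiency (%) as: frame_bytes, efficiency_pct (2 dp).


TCP segment = 523 + 32 = 555 B
IP packet = 555 + 20 = 575 B
Ethernet frame = 575 + 14 + 4 = 593 B
Efficiency = app / frame = 523 / 593 = 0.881956 = 88.1956% -> 88.20% (2 dp)

593, 88.20


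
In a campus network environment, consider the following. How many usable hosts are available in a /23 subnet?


Given: subnet mask /23
Host bits = 32 - 23 = 9
Total addresses = 2^9 = 512
Usable hosts = 512 - 2 (network + broadcast) = 510

510


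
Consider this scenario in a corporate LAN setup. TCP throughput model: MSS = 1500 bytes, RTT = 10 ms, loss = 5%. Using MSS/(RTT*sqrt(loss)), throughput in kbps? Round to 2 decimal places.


Given: MSS = 1500 bytes, RTT = 10 ms, loss = 5%
RTT in seconds = 10 / 1000 = 0.01
Loss rate = 5% = 0.05
sqrt(loss) = sqrt(0.05) = 0.223606797750
Throughput (bytes/s) = 1500 / (0.01 * 0.223606797750) = 670820.3932
Throughput (kbps) = 670820.3932 * 8 / 1000 = 5366.563146 -> 5366.56 kbps (2 dp)

5366.56


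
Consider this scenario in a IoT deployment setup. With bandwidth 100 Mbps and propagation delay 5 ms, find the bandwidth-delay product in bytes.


Given: bandwidth = 100 Mbps, delay = 5 ms
BDP in bits = 100 * 10^6 * 5 / 1000
BDP in bits = 500000
BDP in bytes = 500000 / 8 = 62500

62500


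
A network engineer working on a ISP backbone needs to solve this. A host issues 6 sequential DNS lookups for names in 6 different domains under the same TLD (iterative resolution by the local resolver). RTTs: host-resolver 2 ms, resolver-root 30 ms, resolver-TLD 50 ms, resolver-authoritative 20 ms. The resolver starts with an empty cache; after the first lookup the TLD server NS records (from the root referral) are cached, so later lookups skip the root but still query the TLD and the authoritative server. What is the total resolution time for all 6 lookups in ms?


Lookup 1 (cold cache): local + root + TLD + auth = 2 + 30 + 50 + 20 = 102 ms
Lookups 2..6 (TLD NS cached -> skip root; new domain -> still ask TLD and auth): local + TLD + auth = 2 + 50 + 20 = 72 ms each
Remaining 5 lookups: 5 * 72 = 360 ms
Total = 102 + 360 = 462 ms

462


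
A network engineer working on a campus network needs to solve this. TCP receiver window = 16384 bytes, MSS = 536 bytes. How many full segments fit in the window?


Given: RWND = 16384 bytes, MSS = 536 bytes
Full segments = floor(RWND / MSS)
Full segments = floor(16384 / 536)
Full segments = floor(30.5672) = 30

30


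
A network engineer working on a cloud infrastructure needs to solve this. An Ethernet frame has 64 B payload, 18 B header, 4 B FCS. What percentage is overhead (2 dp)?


Given: payload = 64 B, header = 18 B, trailer = 4 B
Overhead bytes = header + trailer = 18 + 4 = 22
Total frame = payload + overhead = 64 + 22 = 86
Overhead % = 22 / 86 * 100 = 25.5814% -> 25.58% (2 dp)

25.58


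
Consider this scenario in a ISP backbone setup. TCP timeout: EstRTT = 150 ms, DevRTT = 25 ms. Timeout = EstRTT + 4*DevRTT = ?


Given: EstRTT = 150 ms, DevRTT = 25 ms
Timeout = EstRTT + 4 * DevRTT
4 * DevRTT = 4 * 25 = 100
Timeout = 150 + 100 = 250 ms

250


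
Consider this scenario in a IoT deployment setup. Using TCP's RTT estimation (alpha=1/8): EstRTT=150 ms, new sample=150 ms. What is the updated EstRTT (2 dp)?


Given: EstRTT = 150 ms, SampleRTT = 150 ms, alpha = 1/8
New EstRTT = (1 - alpha) * EstRTT + alpha * SampleRTT
(7/8) * 150 = 131.25
(1/8) * 150 = 18.75
New EstRTT = 131.25 + 18.75 = 150 ms -> 150.00 ms (2 dp)

150.00


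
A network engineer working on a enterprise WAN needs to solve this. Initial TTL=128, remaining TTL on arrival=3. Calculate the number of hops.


Given: initial TTL = 128, received TTL = 3
Hops = initial TTL - received TTL
Hops = 128 - 3 = 125

125


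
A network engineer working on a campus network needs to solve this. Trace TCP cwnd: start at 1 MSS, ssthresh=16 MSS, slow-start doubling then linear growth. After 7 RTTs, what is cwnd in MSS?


RTT 0: cwnd = 1 MSS (initial)
RTT 1: cwnd = 2 MSS (slow start, doubled)
RTT 2: cwnd = 4 MSS (slow start, doubled)
RTT 3: cwnd = 8 MSS (slow start, doubled)
RTT 4: cwnd = 16 MSS (slow start, doubled)
RTT 5: cwnd = 17 MSS (congestion avoidance, +1)
RTT 6: cwnd = 18 MSS (congestion avoidance, +1)
RTT 7: cwnd = 19 MSS (congestion avoidance, +1)

19


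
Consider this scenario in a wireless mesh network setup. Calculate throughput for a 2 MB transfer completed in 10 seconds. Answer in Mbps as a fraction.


Given: file = 2 MB, time = 10 s
File in Mb = 2 * 8 = 16 Mb
Throughput = 16 / 10 Mbps
Throughput = 8/5 Mbps

8/5


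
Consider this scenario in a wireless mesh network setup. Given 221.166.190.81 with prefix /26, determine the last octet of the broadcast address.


Given: IP = 221.166.190.81, prefix = /26
Host bits = 32 - 26 = 6
Network last octet = 81 AND mask = 64
Host part size = 2^6 - 1 = 63
Broadcast last octet = 64 OR 63 = 127

127


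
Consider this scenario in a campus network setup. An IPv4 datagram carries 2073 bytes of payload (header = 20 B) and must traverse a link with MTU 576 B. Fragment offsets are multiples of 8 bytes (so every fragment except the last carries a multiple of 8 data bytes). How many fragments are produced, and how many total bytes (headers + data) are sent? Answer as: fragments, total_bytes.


Max data per non-final fragment = floor((MTU - header)/8)*8 = floor((576 - 20)/8)*8 = floor(556/8)*8 = 552 B
Final fragment needs no 8-byte alignment: it can carry up to MTU - header = 556 B
Non-final fragments needed = ceil((payload - 556) / 552) = ceil(1517/552) = ceil(2.7482) = 3
Number of fragments = 3 + 1 = 4
Fragment sizes (data): 3 * 552 B + 417 B (last, 417 <= 556 OK)
Total bytes sent = payload + n_frags * header = 2073 + 4*20 = 2073 + 80 = 2153 B

4, 2153


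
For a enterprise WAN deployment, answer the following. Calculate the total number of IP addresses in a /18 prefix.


Given: CIDR prefix /18
Host bits = 32 - 18 = 14
Total addresses = 2^14 = 16384

16384


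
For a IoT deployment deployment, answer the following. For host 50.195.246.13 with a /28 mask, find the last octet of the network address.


Given: IP = 50.195.246.13, prefix = /28
Subnet mask = 255.255.255.240
Last octet of IP: 13
Last octet of mask: 240
Network last octet = 13 AND 240 = 0

0


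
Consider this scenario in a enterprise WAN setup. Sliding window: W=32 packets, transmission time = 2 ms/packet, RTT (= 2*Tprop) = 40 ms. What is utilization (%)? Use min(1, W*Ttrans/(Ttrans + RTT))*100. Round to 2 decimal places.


Given: W = 32, Ttrans = 2 ms, RTT = 40 ms (= 2 * Tprop, Tprop = 20 ms)
Cycle time = Ttrans + RTT = 2 + 40 = 42 ms (first packet sent until its ACK returns)
W * Ttrans = 32 * 2 = 64 ms of sending per cycle
W * Ttrans / (Ttrans + RTT) = 64 / 42 = 1.523810
U = min(1, 1.523810) = 1.000000
U% = 100.00%

100.00


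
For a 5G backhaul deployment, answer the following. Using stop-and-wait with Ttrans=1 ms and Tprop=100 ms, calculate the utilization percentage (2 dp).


Given: Ttrans = 1 ms, Tprop = 100 ms
RTT = 2 * Tprop = 2 * 100 = 200 ms
U = Ttrans / (Ttrans + RTT)
U = 1 / (1 + 200)
U = 1 / 201 = 0.004975
U% = 0.50%

0.50


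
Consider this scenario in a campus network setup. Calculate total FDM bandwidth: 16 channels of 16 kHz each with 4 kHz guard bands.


Given: 16 channels, 16 kHz each, guard = 4 kHz
Channel bandwidth = 16 * 16 = 256 kHz
Guard bands = 15 gaps * 4 kHz = 60 kHz
Total = 256 + 60 = 316 kHz

316


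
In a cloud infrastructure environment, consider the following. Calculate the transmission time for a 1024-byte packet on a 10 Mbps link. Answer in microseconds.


Given: packet = 1024 bytes, bandwidth = 10 Mbps
Packet in bits = 1024 * 8 = 8192 bits
Bandwidth = 10 * 10^6 = 10000000 bps
Time = 8192 / 10000000 seconds
Time in us = 8192 * 10^6 / 10000000 = 819.2

819.2


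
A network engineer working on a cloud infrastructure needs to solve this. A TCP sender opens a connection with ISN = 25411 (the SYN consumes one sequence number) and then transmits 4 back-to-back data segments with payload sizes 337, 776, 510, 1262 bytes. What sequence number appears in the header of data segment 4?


The SYN occupies sequence number ISN = 25411, so the first data byte is ISN + 1 = 25412.
SEQ of data segment i = (ISN + 1) + sum of payload sizes of segments 1..i-1.
Segment 1: SEQ = 25412, payload = 337 bytes
Segment 2: SEQ = 25749, payload = 776 bytes
Segment 3: SEQ = 26525, payload = 510 bytes
Segment 4: SEQ = 27035, payload = 1262 bytes
SEQ of segment 4 = 25412 + 337 + 776 + 510 = 27035

27035


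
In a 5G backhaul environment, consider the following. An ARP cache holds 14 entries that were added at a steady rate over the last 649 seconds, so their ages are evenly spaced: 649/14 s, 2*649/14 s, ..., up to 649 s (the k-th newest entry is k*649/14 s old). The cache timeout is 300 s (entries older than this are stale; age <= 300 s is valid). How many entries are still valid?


Ages are k * 649/14 s for k = 1..14 (spacing = 46.3571 s).
Entry k is valid iff k * 649/14 <= 300 iff k <= 14 * 300 / 649 = 6.4715
n_valid = floor(6.4715) = 6
(n_stale = 14 - 6 = 8)

6


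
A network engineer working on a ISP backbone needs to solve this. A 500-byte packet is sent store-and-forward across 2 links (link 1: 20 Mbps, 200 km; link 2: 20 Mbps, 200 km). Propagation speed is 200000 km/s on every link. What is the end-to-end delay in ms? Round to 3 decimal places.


Packet = 500 bytes = 4000 bits. Store-and-forward: sum (t_trans + t_prop) per link.
Link 1: t_trans = 4000/(20*10^6) s = 0.2000 ms; t_prop = 200/200000 s = 1.0000 ms; subtotal = 1.2000 ms
Link 2: t_trans = 4000/(20*10^6) s = 0.2000 ms; t_prop = 200/200000 s = 1.0000 ms; subtotal = 1.2000 ms
End-to-end = 1.2000 + 1.2000 = 2.4000 ms -> 2.400 ms (3 dp)

2.400


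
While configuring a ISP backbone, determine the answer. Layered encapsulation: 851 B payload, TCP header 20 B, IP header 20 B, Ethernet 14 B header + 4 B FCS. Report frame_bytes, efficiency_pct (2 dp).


TCP segment = 851 + 20 = 871 B
IP packet = 871 + 20 = 891 B
Ethernet frame = 891 + 14 + 4 = 909 B
Efficiency = app / frame = 851 / 909 = 0.936194 = 93.6194% -> 93.62% (2 dp)

909, 93.62


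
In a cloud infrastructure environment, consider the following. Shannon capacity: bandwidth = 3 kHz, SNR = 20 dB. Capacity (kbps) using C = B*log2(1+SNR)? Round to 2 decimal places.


Given: B = 3 kHz, SNR = 20 dB
SNR linear = 10^(20/10) = 100
1 + SNR = 101
log2(101) = 6.6582114828
C = 3 * 1000 * 6.6582114828 = 19974.6344 bps
C = 19.974634 kbps -> 19.97 kbps (2 dp)

19.97


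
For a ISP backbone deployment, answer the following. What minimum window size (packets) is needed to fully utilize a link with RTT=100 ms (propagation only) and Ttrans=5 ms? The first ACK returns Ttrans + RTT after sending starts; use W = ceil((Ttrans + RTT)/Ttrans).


Given: Ttrans = 5 ms, RTT = 100 ms (= 2 * Tprop, Tprop = 50 ms)
Time until first ACK returns = Ttrans + RTT = 5 + 100 = 105 ms
Need W * Ttrans >= Ttrans + RTT  ->  W >= (Ttrans + RTT) / Ttrans
(Ttrans + RTT) / Ttrans = 105 / 5 = 21
W_min = ceil(21) = 21

21


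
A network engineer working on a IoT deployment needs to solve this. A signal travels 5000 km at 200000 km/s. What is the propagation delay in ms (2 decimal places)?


Given: distance = 5000 km, speed = 200000 km/s
Delay = distance / speed = 5000 / 200000 seconds
Delay in ms = 5000 * 1000 / 200000
Delay = 25.0000 ms
Rounded to 2 dp = 25.00 ms

25.00


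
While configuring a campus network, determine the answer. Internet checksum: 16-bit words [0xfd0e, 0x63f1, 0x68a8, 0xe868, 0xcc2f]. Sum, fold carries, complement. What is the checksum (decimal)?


Given words: [0xfd0e, 0x63f1, 0x68a8, 0xe868, 0xcc2f]
Step 1: Sum all words
Raw sum = 64782 + 25585 + 26792 + 59496 + 52271 = 228926
Step 2: Fold carry: (32318 + 3) = 32321
One's complement = ~32321 & 0xFFFF = 33214

33214


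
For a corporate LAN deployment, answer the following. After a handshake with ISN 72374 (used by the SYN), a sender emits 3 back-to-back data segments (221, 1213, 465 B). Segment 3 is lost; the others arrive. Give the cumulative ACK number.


SYN uses sequence number 72374; first data byte = ISN + 1 = 72375.
Segment 1: SEQ = 72375, len = 221 B, covers [72375, 72595]
Segment 2: SEQ = 72596, len = 1213 B, covers [72596, 73808]
Segment 3: SEQ = 73809, len = 465 B, covers [73809, 74273] [LOST]
In-order data received: bytes [72375, 73808] (segments 1..2).
Segment 3 missing -> gap begins at byte 73809.
Cumulative ACK = next expected in-order byte = 72375 + 221 + 1213 = 73809

73809


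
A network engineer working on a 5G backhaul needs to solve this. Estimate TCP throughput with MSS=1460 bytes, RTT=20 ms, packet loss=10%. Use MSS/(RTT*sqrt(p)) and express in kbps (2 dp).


Given: MSS = 1460 bytes, RTT = 20 ms, loss = 10%
RTT in seconds = 20 / 1000 = 0.02
Loss rate = 10% = 0.1
sqrt(loss) = sqrt(0.1) = 0.316227766017
Throughput (bytes/s) = 1460 / (0.02 * 0.316227766017) = 230846.2692
Throughput (kbps) = 230846.2692 * 8 / 1000 = 1846.770154 -> 1846.77 kbps (2 dp)

1846.77


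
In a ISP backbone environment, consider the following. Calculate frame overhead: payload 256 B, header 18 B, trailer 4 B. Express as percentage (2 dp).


Given: payload = 256 B, header = 18 B, trailer = 4 B
Overhead bytes = header + trailer = 18 + 4 = 22
Total frame = payload + overhead = 256 + 22 = 278
Overhead % = 22 / 278 * 100 = 7.9137% -> 7.91% (2 dp)

7.91


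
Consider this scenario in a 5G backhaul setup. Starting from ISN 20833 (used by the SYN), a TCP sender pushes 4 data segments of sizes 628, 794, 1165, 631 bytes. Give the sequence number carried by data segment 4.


The SYN occupies sequence number ISN = 20833, so the first data byte is ISN + 1 = 20834.
SEQ of data segment i = (ISN + 1) + sum of payload sizes of segments 1..i-1.
Segment 1: SEQ = 20834, payload = 628 bytes
Segment 2: SEQ = 21462, payload = 794 bytes
Segment 3: SEQ = 22256, payload = 1165 bytes
Segment 4: SEQ = 23421, payload = 631 bytes
SEQ of segment 4 = 20834 + 628 + 794 + 1165 = 23421

23421


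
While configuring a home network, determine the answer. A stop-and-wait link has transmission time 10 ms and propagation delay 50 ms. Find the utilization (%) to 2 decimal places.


Given: Ttrans = 10 ms, Tprop = 50 ms
RTT = 2 * Tprop = 2 * 50 = 100 ms
U = Ttrans / (Ttrans + RTT)
U = 10 / (10 + 100)
U = 10 / 110 = 0.090909
U% = 9.09%

9.09


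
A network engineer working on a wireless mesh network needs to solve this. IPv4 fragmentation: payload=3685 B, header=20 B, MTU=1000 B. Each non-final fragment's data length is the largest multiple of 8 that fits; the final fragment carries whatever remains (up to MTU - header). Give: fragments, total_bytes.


Max data per non-final fragment = floor((MTU - header)/8)*8 = floor((1000 - 20)/8)*8 = floor(980/8)*8 = 976 B
Final fragment needs no 8-byte alignment: it can carry up to MTU - header = 980 B
Non-final fragments needed = ceil((payload - 980) / 976) = ceil(2705/976) = ceil(2.7715) = 3
Number of fragments = 3 + 1 = 4
Fragment sizes (data): 3 * 976 B + 757 B (last, 757 <= 980 OK)
Total bytes sent = payload + n_frags * header = 3685 + 4*20 = 3685 + 80 = 3765 B

4, 3765


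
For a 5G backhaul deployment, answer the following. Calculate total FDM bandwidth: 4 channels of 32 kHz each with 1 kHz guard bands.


Given: 4 channels, 32 kHz each, guard = 1 kHz
Channel bandwidth = 4 * 32 = 128 kHz
Guard bands = 3 gaps * 1 kHz = 3 kHz
Total = 128 + 3 = 131 kHz

131


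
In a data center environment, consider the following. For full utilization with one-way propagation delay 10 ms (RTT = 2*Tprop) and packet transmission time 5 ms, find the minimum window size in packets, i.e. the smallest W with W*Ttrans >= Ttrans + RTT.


Given: Ttrans = 5 ms, RTT = 20 ms (= 2 * Tprop, Tprop = 10 ms)
Time until first ACK returns = Ttrans + RTT = 5 + 20 = 25 ms
Need W * Ttrans >= Ttrans + RTT  ->  W >= (Ttrans + RTT) / Ttrans
(Ttrans + RTT) / Ttrans = 25 / 5 = 5
W_min = ceil(5) = 5

5


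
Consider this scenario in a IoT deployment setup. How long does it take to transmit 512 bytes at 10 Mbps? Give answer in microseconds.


Given: packet = 512 bytes, bandwidth = 10 Mbps
Packet in bits = 512 * 8 = 4096 bits
Bandwidth = 10 * 10^6 = 10000000 bps
Time = 4096 / 10000000 seconds
Time in us = 4096 * 10^6 / 10000000 = 409.6

409.6


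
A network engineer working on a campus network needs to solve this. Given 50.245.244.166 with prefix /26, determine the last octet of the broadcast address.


Given: IP = 50.245.244.166, prefix = /26
Host bits = 32 - 26 = 6
Network last octet = 166 AND mask = 128
Host part size = 2^6 - 1 = 63
Broadcast last octet = 128 OR 63 = 191

191


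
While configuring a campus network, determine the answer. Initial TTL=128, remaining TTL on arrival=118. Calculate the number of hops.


Given: initial TTL = 128, received TTL = 118
Hops = initial TTL - received TTL
Hops = 128 - 118 = 10

10


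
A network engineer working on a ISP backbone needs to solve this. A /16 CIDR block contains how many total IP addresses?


Given: CIDR prefix /16
Host bits = 32 - 16 = 16
Total addresses = 2^16 = 65536

65536


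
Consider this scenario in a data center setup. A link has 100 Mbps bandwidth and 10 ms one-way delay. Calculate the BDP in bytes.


Given: bandwidth = 100 Mbps, delay = 10 ms
BDP in bits = 100 * 10^6 * 10 / 1000
BDP in bits = 1000000
BDP in bytes = 1000000 / 8 = 125000

125000


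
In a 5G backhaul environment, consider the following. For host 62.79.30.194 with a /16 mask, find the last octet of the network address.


Given: IP = 62.79.30.194, prefix = /16
Subnet mask = 255.255.0.0
Last octet of IP: 194
Last octet of mask: 0
Network last octet = 194 AND 0 = 0

0


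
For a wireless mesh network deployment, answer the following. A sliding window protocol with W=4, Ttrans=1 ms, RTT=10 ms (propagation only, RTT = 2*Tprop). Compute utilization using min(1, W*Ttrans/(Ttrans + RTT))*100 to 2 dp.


Given: W = 4, Ttrans = 1 ms, RTT = 10 ms (= 2 * Tprop, Tprop = 5 ms)
Cycle time = Ttrans + RTT = 1 + 10 = 11 ms (first packet sent until its ACK returns)
W * Ttrans = 4 * 1 = 4 ms of sending per cycle
W * Ttrans / (Ttrans + RTT) = 4 / 11 = 0.363636
U = min(1, 0.363636) = 0.363636
U% = 36.36%

36.36


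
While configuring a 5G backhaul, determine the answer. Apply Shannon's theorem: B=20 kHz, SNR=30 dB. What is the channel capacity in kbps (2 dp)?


Given: B = 20 kHz, SNR = 30 dB
SNR linear = 10^(30/10) = 1000
1 + SNR = 1001
log2(1001) = 9.9672262588
C = 20 * 1000 * 9.9672262588 = 199344.5252 bps
C = 199.344525 kbps -> 199.34 kbps (2 dp)

199.34


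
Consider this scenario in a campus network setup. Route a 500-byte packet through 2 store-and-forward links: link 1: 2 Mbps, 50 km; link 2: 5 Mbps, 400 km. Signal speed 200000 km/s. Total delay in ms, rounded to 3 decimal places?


Packet = 500 bytes = 4000 bits. Store-and-forward: sum (t_trans + t_prop) per link.
Link 1: t_trans = 4000/(2*10^6) s = 2.0000 ms; t_prop = 50/200000 s = 0.2500 ms; subtotal = 2.2500 ms
Link 2: t_trans = 4000/(5*10^6) s = 0.8000 ms; t_prop = 400/200000 s = 2.0000 ms; subtotal = 2.8000 ms
End-to-end = 2.2500 + 2.8000 = 5.0500 ms -> 5.050 ms (3 dp)

5.050


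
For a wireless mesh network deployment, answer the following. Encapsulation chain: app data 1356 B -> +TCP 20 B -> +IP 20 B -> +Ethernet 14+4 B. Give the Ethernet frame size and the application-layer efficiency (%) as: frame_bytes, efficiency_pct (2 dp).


TCP segment = 1356 + 20 = 1376 B
IP packet = 1376 + 20 = 1396 B
Ethernet frame = 1396 + 14 + 4 = 1414 B
Efficiency = app / frame = 1356 / 1414 = 0.958982 = 95.8982% -> 95.90% (2 dp)

1414, 95.90


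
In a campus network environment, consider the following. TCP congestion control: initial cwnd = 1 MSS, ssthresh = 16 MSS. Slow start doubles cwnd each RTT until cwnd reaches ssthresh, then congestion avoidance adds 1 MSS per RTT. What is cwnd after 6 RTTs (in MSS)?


RTT 0: cwnd = 1 MSS (initial)
RTT 1: cwnd = 2 MSS (slow start, doubled)
RTT 2: cwnd = 4 MSS (slow start, doubled)
RTT 3: cwnd = 8 MSS (slow start, doubled)
RTT 4: cwnd = 16 MSS (slow start, doubled)
RTT 5: cwnd = 17 MSS (congestion avoidance, +1)
RTT 6: cwnd = 18 MSS (congestion avoidance, +1)

18


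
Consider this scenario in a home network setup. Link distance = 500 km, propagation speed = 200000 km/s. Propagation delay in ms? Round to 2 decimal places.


Given: distance = 500 km, speed = 200000 km/s
Delay = distance / speed = 500 / 200000 seconds
Delay in ms = 500 * 1000 / 200000
Delay = 2.5000 ms
Rounded to 2 dp = 2.50 ms

2.50


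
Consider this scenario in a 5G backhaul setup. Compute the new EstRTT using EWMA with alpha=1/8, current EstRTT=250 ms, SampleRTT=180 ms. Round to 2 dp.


Given: EstRTT = 250 ms, SampleRTT = 180 ms, alpha = 1/8
New EstRTT = (1 - alpha) * EstRTT + alpha * SampleRTT
(7/8) * 250 = 218.75
(1/8) * 180 = 22.5
New EstRTT = 218.75 + 22.5 = 241.25 ms -> 241.25 ms (2 dp)

241.25


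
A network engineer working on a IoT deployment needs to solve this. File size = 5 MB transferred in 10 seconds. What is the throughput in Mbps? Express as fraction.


Given: file = 5 MB, time = 10 s
File in Mb = 5 * 8 = 40 Mb
Throughput = 40 / 10 Mbps
Throughput = 4 Mbps

4


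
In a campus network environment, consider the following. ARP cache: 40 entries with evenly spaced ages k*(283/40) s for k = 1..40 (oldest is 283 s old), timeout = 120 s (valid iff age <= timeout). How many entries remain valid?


Ages are k * 283/40 s for k = 1..40 (spacing = 7.0750 s).
Entry k is valid iff k * 283/40 <= 120 iff k <= 40 * 120 / 283 = 16.9611
n_valid = floor(16.9611) = 16
(n_stale = 40 - 16 = 24)

16


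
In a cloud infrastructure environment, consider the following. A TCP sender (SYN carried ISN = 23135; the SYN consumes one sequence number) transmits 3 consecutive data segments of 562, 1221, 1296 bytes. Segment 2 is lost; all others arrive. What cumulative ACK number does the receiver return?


SYN uses sequence number 23135; first data byte = ISN + 1 = 23136.
Segment 1: SEQ = 23136, len = 562 B, covers [23136, 23697]
Segment 2: SEQ = 23698, len = 1221 B, covers [23698, 24918] [LOST]
Segment 3: SEQ = 24919, len = 1296 B, covers [24919, 26214]
In-order data received: bytes [23136, 23697] (segments 1..1).
Segment 2 missing -> gap begins at byte 23698; later segments buffered out of order.
Cumulative ACK = next expected in-order byte = 23136 + 562 = 23698

23698


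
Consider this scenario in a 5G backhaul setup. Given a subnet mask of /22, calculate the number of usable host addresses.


Given: subnet mask /22
Host bits = 32 - 22 = 10
Total addresses = 2^10 = 1024
Usable hosts = 1024 - 2 (network + broadcast) = 1022

1022


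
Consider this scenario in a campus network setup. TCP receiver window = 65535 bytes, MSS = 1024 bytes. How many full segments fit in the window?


Given: RWND = 65535 bytes, MSS = 1024 bytes
Full segments = floor(RWND / MSS)
Full segments = floor(65535 / 1024)
Full segments = floor(63.999) = 63

63


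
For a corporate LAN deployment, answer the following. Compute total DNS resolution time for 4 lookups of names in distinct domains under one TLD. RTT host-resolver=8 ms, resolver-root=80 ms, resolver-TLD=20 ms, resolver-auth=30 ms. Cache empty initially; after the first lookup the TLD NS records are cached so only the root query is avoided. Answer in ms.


Lookup 1 (cold cache): local + root + TLD + auth = 8 + 80 + 20 + 30 = 138 ms
Lookups 2..4 (TLD NS cached -> skip root; new domain -> still ask TLD and auth): local + TLD + auth = 8 + 20 + 30 = 58 ms each
Remaining 3 lookups: 3 * 58 = 174 ms
Total = 138 + 174 = 312 ms

312


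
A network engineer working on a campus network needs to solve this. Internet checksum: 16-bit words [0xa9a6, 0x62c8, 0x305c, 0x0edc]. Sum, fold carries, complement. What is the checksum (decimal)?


Given words: [0xa9a6, 0x62c8, 0x305c, 0x0edc]
Step 1: Sum all words
Raw sum = 43430 + 25288 + 12380 + 3804 = 84902
Step 2: Fold carry: (19366 + 1) = 19367
One's complement = ~19367 & 0xFFFF = 46168

46168


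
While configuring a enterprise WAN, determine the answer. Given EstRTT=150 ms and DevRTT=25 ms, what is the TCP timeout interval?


Given: EstRTT = 150 ms, DevRTT = 25 ms
Timeout = EstRTT + 4 * DevRTT
4 * DevRTT = 4 * 25 = 100
Timeout = 150 + 100 = 250 ms

250


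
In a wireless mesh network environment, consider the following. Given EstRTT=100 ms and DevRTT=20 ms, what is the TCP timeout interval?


Given: EstRTT = 100 ms, DevRTT = 20 ms
Timeout = EstRTT + 4 * DevRTT
4 * DevRTT = 4 * 20 = 80
Timeout = 100 + 80 = 180 ms

180


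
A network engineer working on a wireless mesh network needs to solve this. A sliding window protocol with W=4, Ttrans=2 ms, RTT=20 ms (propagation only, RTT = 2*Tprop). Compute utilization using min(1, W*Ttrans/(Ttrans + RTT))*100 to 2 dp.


Given: W = 4, Ttrans = 2 ms, RTT = 20 ms (= 2 * Tprop, Tprop = 10 ms)
Cycle time = Ttrans + RTT = 2 + 20 = 22 ms (first packet sent until its ACK returns)
W * Ttrans = 4 * 2 = 8 ms of sending per cycle
W * Ttrans / (Ttrans + RTT) = 8 / 22 = 0.363636
U = min(1, 0.363636) = 0.363636
U% = 36.36%

36.36


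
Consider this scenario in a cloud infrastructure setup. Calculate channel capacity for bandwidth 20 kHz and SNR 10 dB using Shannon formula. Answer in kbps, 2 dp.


Given: B = 20 kHz, SNR = 10 dB
SNR linear = 10^(10/10) = 10
1 + SNR = 11
log2(11) = 3.4594316186
C = 20 * 1000 * 3.4594316186 = 69188.6324 bps
C = 69.188632 kbps -> 69.19 kbps (2 dp)

69.19


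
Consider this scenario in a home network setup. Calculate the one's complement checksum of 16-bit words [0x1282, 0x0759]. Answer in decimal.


Given words: [0x1282, 0x0759]
Step 1: Sum all words
Raw sum = 4738 + 1881 = 6619
One's complement = ~6619 & 0xFFFF = 58916

58916


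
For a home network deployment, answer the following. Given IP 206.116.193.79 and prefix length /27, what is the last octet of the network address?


Given: IP = 206.116.193.79, prefix = /27
Subnet mask = 255.255.255.224
Last octet of IP: 79
Last octet of mask: 224
Network last octet = 79 AND 224 = 64

64


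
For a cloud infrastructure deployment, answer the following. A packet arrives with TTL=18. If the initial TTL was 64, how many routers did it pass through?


Given: initial TTL = 64, received TTL = 18
Hops = initial TTL - received TTL
Hops = 64 - 18 = 46

46


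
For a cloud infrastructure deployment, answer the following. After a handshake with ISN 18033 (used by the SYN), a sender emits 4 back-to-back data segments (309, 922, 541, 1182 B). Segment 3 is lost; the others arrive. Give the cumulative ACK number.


SYN uses sequence number 18033; first data byte = ISN + 1 = 18034.
Segment 1: SEQ = 18034, len = 309 B, covers [18034, 18342]
Segment 2: SEQ = 18343, len = 922 B, covers [18343, 19264]
Segment 3: SEQ = 19265, len = 541 B, covers [19265, 19805] [LOST]
Segment 4: SEQ = 19806, len = 1182 B, covers [19806, 20987]
In-order data received: bytes [18034, 19264] (segments 1..2).
Segment 3 missing -> gap begins at byte 19265; later segments buffered out of order.
Cumulative ACK = next expected in-order byte = 18034 + 309 + 922 = 19265

19265


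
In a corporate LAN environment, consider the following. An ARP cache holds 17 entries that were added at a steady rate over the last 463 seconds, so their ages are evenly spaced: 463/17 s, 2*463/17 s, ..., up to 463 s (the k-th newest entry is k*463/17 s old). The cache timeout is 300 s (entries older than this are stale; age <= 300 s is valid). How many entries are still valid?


Ages are k * 463/17 s for k = 1..17 (spacing = 27.2353 s).
Entry k is valid iff k * 463/17 <= 300 iff k <= 17 * 300 / 463 = 11.0151
n_valid = floor(11.0151) = 11
(n_stale = 17 - 11 = 6)

11


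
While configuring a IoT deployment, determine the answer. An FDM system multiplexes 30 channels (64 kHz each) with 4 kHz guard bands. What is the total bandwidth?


Given: 30 channels, 64 kHz each, guard = 4 kHz
Channel bandwidth = 30 * 64 = 1920 kHz
Guard bands = 29 gaps * 4 kHz = 116 kHz
Total = 1920 + 116 = 2036 kHz

2036


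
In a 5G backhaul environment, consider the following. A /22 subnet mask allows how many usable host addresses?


Given: subnet mask /22
Host bits = 32 - 22 = 10
Total addresses = 2^10 = 1024
Usable hosts = 1024 - 2 (network + broadcast) = 1022

1022
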